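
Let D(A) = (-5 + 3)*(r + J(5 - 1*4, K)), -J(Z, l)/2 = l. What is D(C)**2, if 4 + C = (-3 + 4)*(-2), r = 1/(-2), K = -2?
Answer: 49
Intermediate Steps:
J(Z, l) = -2*l
r = -1/2 ≈ -0.50000
C = -6 (C = -4 + (-3 + 4)*(-2) = -4 + 1*(-2) = -4 - 2 = -6)
D(A) = -7 (D(A) = (-5 + 3)*(-1/2 - 2*(-2)) = -2*(-1/2 + 4) = -2*7/2 = -7)
D(C)**2 = (-7)**2 = 49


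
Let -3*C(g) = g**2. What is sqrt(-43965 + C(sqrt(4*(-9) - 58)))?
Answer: I*sqrt(395403)/3 ≈ 209.6*I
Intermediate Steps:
C(g) = -g**2/3
sqrt(-43965 + C(sqrt(4*(-9) - 58))) = sqrt(-43965 - (sqrt(4*(-9) - 58))**2/3) = sqrt(-43965 - (sqrt(-36 - 58))**2/3) = sqrt(-43965 - (sqrt(-94))**2/3) = sqrt(-43965 - (I*sqrt(94))**2/3) = sqrt(-43965 - 1/3*(-94)) = sqrt(-43965 + 94/3) = sqrt(-131801/3) = I*sqrt(395403)/3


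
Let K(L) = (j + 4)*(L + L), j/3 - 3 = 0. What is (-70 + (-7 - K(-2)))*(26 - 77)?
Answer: 1275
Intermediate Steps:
j = 9 (j = 9 + 3*0 = 9 + 0 = 9)
K(L) = 26*L (K(L) = (9 + 4)*(L + L) = 13*(2*L) = 26*L)
(-70 + (-7 - K(-2)))*(26 - 77) = (-70 + (-7 - 26*(-2)))*(26 - 77) = (-70 + (-7 - 1*(-52)))*(-51) = (-70 + (-7 + 52))*(-51) = (-70 + 45)*(-51) = -25*(-51) = 1275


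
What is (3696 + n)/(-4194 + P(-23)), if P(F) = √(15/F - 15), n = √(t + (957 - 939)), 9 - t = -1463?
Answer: -9903432/11237833 - 5359*√1490/22475666 - 616*I*√230/11237833 - 5*I*√3427/33713499 ≈ -0.89046 - 0.00083999*I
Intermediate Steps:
t = 1472 (t = 9 - 1*(-1463) = 9 + 1463 = 1472)
n = √1490 (n = √(1472 + (957 - 939)) = √(1472 + 18) = √1490 ≈ 38.601)
P(F) = √(-15 + 15/F)
(3696 + n)/(-4194 + P(-23)) = (3696 + √1490)/(-4194 + √(-15 + 15/(-23))) = (3696 + √1490)/(-4194 + √(-15 + 15*(-1/23))) = (3696 + √1490)/(-4194 + √(-15 - 15/23)) = (3696 + √1490)/(-4194 + √(-360/23)) = (3696 + √1490)/(-4194 + 6*I*√230/23)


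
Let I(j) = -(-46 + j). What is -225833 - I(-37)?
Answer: -225916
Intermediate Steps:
I(j) = 46 - j
-225833 - I(-37) = -225833 - (46 - 1*(-37)) = -225833 - (46 + 37) = -225833 - 1*83 = -225833 - 83 = -225916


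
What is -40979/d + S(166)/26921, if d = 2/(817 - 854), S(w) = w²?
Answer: 40818294495/53842 ≈ 7.5811e+5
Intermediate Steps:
d = -2/37 (d = 2/(-37) = 2*(-1/37) = -2/37 ≈ -0.054054)
-40979/d + S(166)/26921 = -40979/(-2/37) + 166²/26921 = -40979*(-37/2) + 27556*(1/26921) = 1516223/2 + 27556/26921 = 40818294495/53842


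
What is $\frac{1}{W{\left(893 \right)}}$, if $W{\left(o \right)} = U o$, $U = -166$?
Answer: $- \frac{1}{148238} \approx -6.7459 \cdot 10^{-6}$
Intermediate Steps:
$W{\left(o \right)} = - 166 o$
$\frac{1}{W{\left(893 \right)}} = \frac{1}{\left(-166\right) 893} = \frac{1}{-148238} = - \frac{1}{148238}$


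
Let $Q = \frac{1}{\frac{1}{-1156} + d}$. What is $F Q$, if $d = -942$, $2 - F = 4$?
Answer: $\frac{2312}{1088953} \approx 0.0021231$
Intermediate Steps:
$F = -2$ ($F = 2 - 4 = -2$)
$Q = - \frac{1156}{1088953}$ ($Q = \frac{1}{\frac{1}{-1156} - 942} = \frac{1}{- \frac{1}{1156} - 942} = \frac{1}{- \frac{1088953}{1156}} = - \frac{1156}{1088953} \approx -0.0010616$)
$F Q = \left(-2\right) \left(- \frac{1156}{1088953}\right) = \frac{2312}{1088953}$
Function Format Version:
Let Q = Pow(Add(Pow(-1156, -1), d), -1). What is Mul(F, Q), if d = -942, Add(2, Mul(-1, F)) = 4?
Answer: Rational(2312, 1088953) ≈ 0.0021231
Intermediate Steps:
F = -2 (F = Add(2, Mul(-1, 4)) = Add(2, -4) = -2)
Q = Rational(-1156, 1088953) (Q = Pow(Add(Pow(-1156, -1), -942), -1) = Pow(Add(Rational(-1, 1156), -942), -1) = Pow(Rational(-1088953, 1156), -1) = Rational(-1156, 1088953) ≈ -0.0010616)
Mul(F, Q) = Mul(-2, Rational(-1156, 1088953)) = Rational(2312, 1088953)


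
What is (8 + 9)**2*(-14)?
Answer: -4046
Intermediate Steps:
(8 + 9)**2*(-14) = 17**2*(-14) = 289*(-14) = -4046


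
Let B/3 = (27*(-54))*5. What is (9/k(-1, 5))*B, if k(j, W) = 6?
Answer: -32805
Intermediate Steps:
B = -21870 (B = 3*((27*(-54))*5) = 3*(-1458*5) = 3*(-7290) = -21870)
(9/k(-1, 5))*B = (9/6)*(-21870) = (9*(⅙))*(-21870) = (3/2)*(-21870) = -32805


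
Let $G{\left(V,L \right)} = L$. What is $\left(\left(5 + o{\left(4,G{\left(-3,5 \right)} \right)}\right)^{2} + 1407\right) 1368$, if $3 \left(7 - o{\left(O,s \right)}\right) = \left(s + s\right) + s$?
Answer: $1991808$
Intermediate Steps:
$o{\left(O,s \right)} = 7 - s$ ($o{\left(O,s \right)} = 7 - \frac{\left(s + s\right) + s}{3} = 7 - \frac{2 s + s}{3} = 7 - \frac{3 s}{3} = 7 - s$)
$\left(\left(5 + o{\left(4,G{\left(-3,5 \right)} \right)}\right)^{2} + 1407\right) 1368 = \left(\left(5 + \left(7 - 5\right)\right)^{2} + 1407\right) 1368 = \left(\left(5 + 2\right)^{2} + 1407\right) 1368 = \left(7^{2} + 1407\right) 1368 = \left(49 + 1407\right) 1368 = 1456 \cdot 1368 = 1991808$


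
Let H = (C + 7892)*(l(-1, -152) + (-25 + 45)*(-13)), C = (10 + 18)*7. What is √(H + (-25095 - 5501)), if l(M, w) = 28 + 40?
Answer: 2*I*√395873 ≈ 1258.4*I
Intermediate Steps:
C = 196 (C = 28*7 = 196)
l(M, w) = 68
H = -1552896 (H = (196 + 7892)*(68 + (-25 + 45)*(-13)) = 8088*(68 + 20*(-13)) = 8088*(68 - 260) = 8088*(-192) = -1552896)
√(H + (-25095 - 5501)) = √(-1552896 + (-25095 - 5501)) = √(-1552896 - 30596) = √(-1583492) = 2*I*√395873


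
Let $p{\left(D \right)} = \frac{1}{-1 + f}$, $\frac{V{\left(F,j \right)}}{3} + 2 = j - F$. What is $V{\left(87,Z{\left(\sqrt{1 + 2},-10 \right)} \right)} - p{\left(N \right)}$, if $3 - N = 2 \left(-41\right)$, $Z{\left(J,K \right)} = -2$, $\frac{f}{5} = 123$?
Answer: $- \frac{167623}{614} \approx -273.0$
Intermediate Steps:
$f = 615$ ($f = 5 \cdot 123 = 615$)
$V{\left(F,j \right)} = -6 - 3 F + 3 j$ ($V{\left(F,j \right)} = -6 + 3 \left(j - F\right) = -6 - \left(- 3 j + 3 F\right) = -6 - 3 F + 3 j$)
$N = 85$ ($N = 3 - 2 \left(-41\right) = 3 - -82 = 3 + 82 = 85$)
$p{\left(D \right)} = \frac{1}{614}$ ($p{\left(D \right)} = \frac{1}{-1 + 615} = \frac{1}{614}$)
$V{\left(87,Z{\left(\sqrt{1 + 2},-10 \right)} \right)} - p{\left(N \right)} = \left(-6 - 261 + 3 \left(-2\right)\right) - \frac{1}{614} = \left(-6 - 261 - 6\right) - \frac{1}{614} = -273 - \frac{1}{614} = - \frac{167623}{614}$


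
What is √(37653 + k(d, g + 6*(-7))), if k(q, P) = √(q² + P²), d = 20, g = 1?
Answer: √(37653 + √2081) ≈ 194.16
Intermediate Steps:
k(q, P) = √(P² + q²)
√(37653 + k(d, g + 6*(-7))) = √(37653 + √((1 + 6*(-7))² + 20²)) = √(37653 + √((1 - 42)² + 400)) = √(37653 + √((-41)² + 400)) = √(37653 + √(1681 + 400)) = √(37653 + √2081)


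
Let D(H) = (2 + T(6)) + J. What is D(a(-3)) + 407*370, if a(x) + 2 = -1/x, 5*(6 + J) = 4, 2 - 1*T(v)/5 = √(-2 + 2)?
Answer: 752984/5 ≈ 1.5060e+5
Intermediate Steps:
T(v) = 10 (T(v) = 10 - 5*√(-2 + 2) = 10 - 5*√0 = 10 - 5*0 = 10 + 0 = 10)
J = -26/5 (J = -6 + (⅕)*4 = -6 + ⅘ = -26/5 ≈ -5.2000)
a(x) = -2 - 1/x
D(H) = 34/5 (D(H) = (2 + 10) - 26/5 = 12 - 26/5 = 34/5)
D(a(-3)) + 407*370 = 34/5 + 407*370 = 34/5 + 150590 = 752984/5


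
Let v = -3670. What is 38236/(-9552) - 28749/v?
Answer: 16785541/4381980 ≈ 3.8306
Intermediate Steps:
38236/(-9552) - 28749/v = 38236/(-9552) - 28749/(-3670) = 38236*(-1/9552) - 28749*(-1/3670) = -9559/2388 + 28749/3670 = 16785541/4381980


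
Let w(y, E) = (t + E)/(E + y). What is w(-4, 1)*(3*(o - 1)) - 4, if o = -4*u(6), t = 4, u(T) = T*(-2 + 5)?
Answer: 361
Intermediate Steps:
u(T) = 3*T (u(T) = T*3 = 3*T)
o = -72 (o = -12*6 = -4*18 = -72)
w(y, E) = (4 + E)/(E + y)
w(-4, 1)*(3*(o - 1)) - 4 = ((4 + 1)/(1 - 4))*(3*(-72 - 1)) - 4 = (5/(-3))*(3*(-73)) - 4 = -⅓*5*(-219) - 4 = -5/3*(-219) - 4 = 365 - 4 = 361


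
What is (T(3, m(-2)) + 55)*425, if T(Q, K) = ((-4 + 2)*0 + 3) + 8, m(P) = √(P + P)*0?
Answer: 28050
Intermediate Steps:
m(P) = 0 (m(P) = √(2*P)*0 = (√2*√P)*0 = 0)
T(Q, K) = 11 (T(Q, K) = (-2*0 + 3) + 8 = (0 + 3) + 8 = 3 + 8 = 11)
(T(3, m(-2)) + 55)*425 = (11 + 55)*425 = 66*425 = 28050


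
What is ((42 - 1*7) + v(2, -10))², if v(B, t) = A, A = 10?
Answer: 2025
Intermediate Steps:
v(B, t) = 10
((42 - 1*7) + v(2, -10))² = ((42 - 1*7) + 10)² = ((42 - 7) + 10)² = (35 + 10)² = 45² = 2025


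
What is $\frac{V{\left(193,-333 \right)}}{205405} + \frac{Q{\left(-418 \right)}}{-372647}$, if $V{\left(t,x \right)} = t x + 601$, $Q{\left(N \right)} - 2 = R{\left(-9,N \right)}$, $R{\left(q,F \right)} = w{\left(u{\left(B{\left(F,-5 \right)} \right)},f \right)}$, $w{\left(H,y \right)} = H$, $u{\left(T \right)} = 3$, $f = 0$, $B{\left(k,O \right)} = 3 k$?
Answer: $- \frac{23726716221}{76543557035} \approx -0.30998$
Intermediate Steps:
$R{\left(q,F \right)} = 3$
$Q{\left(N \right)} = 5$ ($Q{\left(N \right)} = 2 + 3 = 5$)
$V{\left(t,x \right)} = 601 + t x$
$\frac{V{\left(193,-333 \right)}}{205405} + \frac{Q{\left(-418 \right)}}{-372647} = \frac{601 + 193 \left(-333\right)}{205405} + \frac{5}{-372647} = \left(601 - 64269\right) \frac{1}{205405} + 5 \left(- \frac{1}{372647}\right) = \left(-63668\right) \frac{1}{205405} - \frac{5}{372647} = - \frac{63668}{205405} - \frac{5}{372647} = - \frac{23726716221}{76543557035}$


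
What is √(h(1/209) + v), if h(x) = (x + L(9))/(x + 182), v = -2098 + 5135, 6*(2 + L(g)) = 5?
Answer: √158199301805034/228234 ≈ 55.109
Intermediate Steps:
L(g) = -7/6 (L(g) = -2 + (⅙)*5 = -2 + ⅚ = -7/6)
v = 3037
h(x) = (-7/6 + x)/(182 + x) (h(x) = (x - 7/6)/(x + 182) = (-7/6 + x)/(182 + x))
√(h(1/209) + v) = √((-7/6 + 1/209)/(182 + 1/209) + 3037) = √(-1457/1254/(38039/209) + 3037) = √((209/38039)*(-1457/1254) + 3037) = √(-1457/228234 + 3037) = √(693145201/228234) = √158199301805034/228234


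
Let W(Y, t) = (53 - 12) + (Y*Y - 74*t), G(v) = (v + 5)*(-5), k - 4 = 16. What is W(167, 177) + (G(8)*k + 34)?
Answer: 13566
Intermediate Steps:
k = 20 (k = 4 + 16 = 20)
G(v) = -25 - 5*v (G(v) = (5 + v)*(-5) = -25 - 5*v)
W(Y, t) = 41 + Y² - 74*t (W(Y, t) = 41 + (Y² - 74*t) = 41 + Y² - 74*t)
W(167, 177) + (G(8)*k + 34) = (41 + 167² - 74*177) + ((-25 - 5*8)*20 + 34) = (41 + 27889 - 13098) + ((-25 - 40)*20 + 34) = 14832 + (-65*20 + 34) = 14832 + (-1300 + 34) = 14832 - 1266 = 13566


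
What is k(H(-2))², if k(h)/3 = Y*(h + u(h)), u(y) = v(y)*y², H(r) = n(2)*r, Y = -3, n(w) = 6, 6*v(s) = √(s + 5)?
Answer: -314928 - 46656*I*√7 ≈ -3.1493e+5 - 1.2344e+5*I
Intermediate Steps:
v(s) = √(5 + s)/6 (v(s) = √(s + 5)/6 = √(5 + s)/6)
H(r) = 6*r
u(y) = y²*√(5 + y)/6 (u(y) = (√(5 + y)/6)*y² = y²*√(5 + y)/6)
k(h) = -9*h - 3*h²*√(5 + h)/2 (k(h) = 3*(-3*(h + h²*√(5 + h)/6)) = 3*(-3*h - h²*√(5 + h)/2) = -9*h - 3*h²*√(5 + h)/2)
k(H(-2))² = (3*(6*(-2))*(-6 - 6*(-2)*√(5 + 6*(-2)))/2)² = ((3/2)*(-12)*(-6 - 1*(-12)*√(5 - 12)))² = ((3/2)*(-12)*(-6 - 1*(-12)*√(-7)))² = ((3/2)*(-12)*(-6 - 1*(-12)*I*√7))² = ((3/2)*(-12)*(-6 + 12*I*√7))² = (108 - 216*I*√7)²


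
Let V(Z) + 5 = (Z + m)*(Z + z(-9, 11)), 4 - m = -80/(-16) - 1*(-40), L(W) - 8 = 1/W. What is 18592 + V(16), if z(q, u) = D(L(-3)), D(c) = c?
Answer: 53986/3 ≈ 17995.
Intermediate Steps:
L(W) = 8 + 1/W
z(q, u) = 23/3 (z(q, u) = 8 + 1/(-3) = 8 - 1/3 = 23/3)
m = -41 (m = 4 - (-80/(-16) - 1*(-40)) = 4 - (-80*(-1/16) + 40) = 4 - (5 + 40) = 4 - 1*45 = 4 - 45 = -41)
V(Z) = -5 + (-41 + Z)*(23/3 + Z) (V(Z) = -5 + (Z - 41)*(Z + 23/3) = -5 + (-41 + Z)*(23/3 + Z))
18592 + V(16) = 18592 + (-958/3 + 16**2 - 100/3*16) = 18592 + (-958/3 + 256 - 1600/3) = 18592 - 1790/3 = 53986/3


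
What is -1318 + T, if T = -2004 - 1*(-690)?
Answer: -2632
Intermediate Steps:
T = -1314 (T = -2004 + 690 = -1314)
-1318 + T = -1318 - 1314 = -2632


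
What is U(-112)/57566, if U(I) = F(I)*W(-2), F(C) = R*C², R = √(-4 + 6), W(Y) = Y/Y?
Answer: 6272*√2/28783 ≈ 0.30817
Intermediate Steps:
W(Y) = 1
R = √2 ≈ 1.4142
F(C) = √2*C²
U(I) = √2*I² (U(I) = (√2*I²)*1 = √2*I²)
U(-112)/57566 = (√2*(-112)²)/57566 = (√2*12544)*(1/57566) = (12544*√2)*(1/57566) = 6272*√2/28783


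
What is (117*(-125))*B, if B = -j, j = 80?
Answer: 1170000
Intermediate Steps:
B = -80 (B = -1*80 = -80)
(117*(-125))*B = (117*(-125))*(-80) = -14625*(-80) = 1170000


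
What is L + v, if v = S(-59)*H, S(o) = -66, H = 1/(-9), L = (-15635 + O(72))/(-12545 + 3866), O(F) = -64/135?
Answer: 10702999/1171665 ≈ 9.1349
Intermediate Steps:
O(F) = -64/135 (O(F) = -64*1/135 = -64/135)
L = 2110789/1171665 (L = (-15635 - 64/135)/(-12545 + 3866) = -2110789/135/(-8679) = -2110789/135*(-1/8679) = 2110789/1171665 ≈ 1.8015)
H = -⅑ ≈ -0.11111
v = 22/3 (v = -66*(-⅑) = 22/3 ≈ 7.3333)
L + v = 2110789/1171665 + 22/3 = 10702999/1171665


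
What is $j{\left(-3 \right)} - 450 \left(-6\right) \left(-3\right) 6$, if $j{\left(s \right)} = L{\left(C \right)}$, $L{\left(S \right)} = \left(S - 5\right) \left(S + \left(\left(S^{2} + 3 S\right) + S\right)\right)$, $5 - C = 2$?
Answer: $-48648$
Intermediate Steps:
$C = 3$ ($C = 5 - 2 = 3$)
$L{\left(S \right)} = \left(-5 + S\right) \left(S^{2} + 5 S\right)$ ($L{\left(S \right)} = \left(-5 + S\right) \left(S + \left(S^{2} + 4 S\right)\right) = \left(-5 + S\right) \left(S^{2} + 5 S\right)$)
$j{\left(s \right)} = -48$ ($j{\left(s \right)} = 3 \left(-25 + 3^{2}\right) = 3 \left(-25 + 9\right) = 3 \left(-16\right) = -48$)
$j{\left(-3 \right)} - 450 \left(-6\right) \left(-3\right) 6 = -48 - 450 \left(-6\right) \left(-3\right) 6 = -48 - 450 \cdot 18 \cdot 6 = -48 - 48600 = -48648$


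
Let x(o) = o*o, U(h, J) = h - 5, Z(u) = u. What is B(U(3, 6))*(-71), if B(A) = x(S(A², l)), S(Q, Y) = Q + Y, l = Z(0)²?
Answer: -1136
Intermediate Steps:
U(h, J) = -5 + h
l = 0 (l = 0² = 0)
x(o) = o²
B(A) = A⁴ (B(A) = (A² + 0)² = (A²)² = A⁴)
B(U(3, 6))*(-71) = (-5 + 3)⁴*(-71) = (-2)⁴*(-71) = 16*(-71) = -1136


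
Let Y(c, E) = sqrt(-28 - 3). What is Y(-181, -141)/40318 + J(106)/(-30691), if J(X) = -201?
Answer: 201/30691 + I*sqrt(31)/40318 ≈ 0.0065491 + 0.0001381*I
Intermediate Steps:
Y(c, E) = I*sqrt(31) (Y(c, E) = sqrt(-31) = I*sqrt(31))
Y(-181, -141)/40318 + J(106)/(-30691) = (I*sqrt(31))/40318 - 201/(-30691) = (I*sqrt(31))*(1/40318) - 201*(-1/30691) = I*sqrt(31)/40318 + 201/30691 = 201/30691 + I*sqrt(31)/40318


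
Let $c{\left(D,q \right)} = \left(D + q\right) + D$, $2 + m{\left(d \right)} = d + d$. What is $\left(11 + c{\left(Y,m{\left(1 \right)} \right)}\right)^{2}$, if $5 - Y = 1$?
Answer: $361$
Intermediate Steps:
$m{\left(d \right)} = -2 + 2 d$ ($m{\left(d \right)} = -2 + \left(d + d\right) = -2 + 2 d$)
$Y = 4$ ($Y = 5 - 1 = 4$)
$c{\left(D,q \right)} = q + 2 D$
$\left(11 + c{\left(Y,m{\left(1 \right)} \right)}\right)^{2} = \left(11 + \left(\left(-2 + 2 \cdot 1\right) + 2 \cdot 4\right)\right)^{2} = \left(11 + \left(\left(-2 + 2\right) + 8\right)\right)^{2} = \left(11 + \left(0 + 8\right)\right)^{2} = \left(11 + 8\right)^{2} = 19^{2} = 361$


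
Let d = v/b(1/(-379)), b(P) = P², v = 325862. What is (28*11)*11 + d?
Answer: 46807146930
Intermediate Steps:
d = 46807143542 (d = 325862/((1/(-379))²) = 325862/((-1/379)²) = 325862/(1/143641) = 325862*143641 = 46807143542)
(28*11)*11 + d = (28*11)*11 + 46807143542 = 308*11 + 46807143542 = 3388 + 46807143542 = 46807146930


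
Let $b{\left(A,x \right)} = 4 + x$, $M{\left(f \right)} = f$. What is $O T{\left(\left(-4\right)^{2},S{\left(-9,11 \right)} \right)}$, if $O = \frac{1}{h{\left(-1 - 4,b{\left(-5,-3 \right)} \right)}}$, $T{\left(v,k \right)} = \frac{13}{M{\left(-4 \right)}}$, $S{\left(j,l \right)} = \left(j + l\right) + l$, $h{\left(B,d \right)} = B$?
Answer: $\frac{13}{20} \approx 0.65$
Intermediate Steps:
$S{\left(j,l \right)} = j + 2 l$
$T{\left(v,k \right)} = - \frac{13}{4}$ ($T{\left(v,k \right)} = \frac{13}{-4} = 13 \left(- \frac{1}{4}\right) = - \frac{13}{4}$)
$O = - \frac{1}{5}$ ($O = \frac{1}{-1 - 4} = \frac{1}{-5} = - \frac{1}{5} \approx -0.2$)
$O T{\left(\left(-4\right)^{2},S{\left(-9,11 \right)} \right)} = \left(- \frac{1}{5}\right) \left(- \frac{13}{4}\right) = \frac{13}{20}$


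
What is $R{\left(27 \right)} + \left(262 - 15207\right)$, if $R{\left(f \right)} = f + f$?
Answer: $-14891$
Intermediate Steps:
$R{\left(f \right)} = 2 f$
$R{\left(27 \right)} + \left(262 - 15207\right) = 2 \cdot 27 + \left(262 - 15207\right) = 54 + \left(262 - 15207\right) = 54 - 14945 = -14891$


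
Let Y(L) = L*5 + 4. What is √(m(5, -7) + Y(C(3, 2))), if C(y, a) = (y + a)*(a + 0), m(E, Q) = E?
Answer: √59 ≈ 7.6811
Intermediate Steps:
C(y, a) = a*(a + y) (C(y, a) = (a + y)*a = a*(a + y))
Y(L) = 4 + 5*L (Y(L) = 5*L + 4 = 4 + 5*L)
√(m(5, -7) + Y(C(3, 2))) = √(5 + (4 + 5*(2*(2 + 3)))) = √(5 + (4 + 5*(2*5))) = √(5 + (4 + 5*10)) = √(5 + (4 + 50)) = √(5 + 54) = √59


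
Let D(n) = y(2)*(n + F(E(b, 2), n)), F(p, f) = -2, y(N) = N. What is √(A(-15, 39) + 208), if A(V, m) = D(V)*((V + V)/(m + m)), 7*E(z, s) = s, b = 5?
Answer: √37362/13 ≈ 14.869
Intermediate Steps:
E(z, s) = s/7
D(n) = -4 + 2*n (D(n) = 2*(n - 2) = 2*(-2 + n) = -4 + 2*n)
A(V, m) = V*(-4 + 2*V)/m (A(V, m) = (-4 + 2*V)*((V + V)/(m + m)) = (-4 + 2*V)*((2*V)/((2*m))) = (-4 + 2*V)*((2*V)*(1/(2*m))) = (-4 + 2*V)*(V/m) = V*(-4 + 2*V)/m)
√(A(-15, 39) + 208) = √(2*(-15)*(-2 - 15)/39 + 208) = √(2*(-15)*(1/39)*(-17) + 208) = √(170/13 + 208) = √(2874/13) = √37362/13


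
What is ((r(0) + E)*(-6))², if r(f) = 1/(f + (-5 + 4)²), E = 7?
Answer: 2304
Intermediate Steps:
r(f) = 1/(1 + f) (r(f) = 1/(f + (-1)²) = 1/(f + 1) = 1/(1 + f))
((r(0) + E)*(-6))² = ((1/(1 + 0) + 7)*(-6))² = ((1/1 + 7)*(-6))² = ((1 + 7)*(-6))² = (8*(-6))² = (-48)² = 2304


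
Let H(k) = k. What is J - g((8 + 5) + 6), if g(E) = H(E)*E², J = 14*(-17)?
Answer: -7097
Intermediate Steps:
J = -238
g(E) = E³ (g(E) = E*E² = E³)
J - g((8 + 5) + 6) = -238 - ((8 + 5) + 6)³ = -238 - (13 + 6)³ = -238 - 1*19³ = -238 - 1*6859 = -238 - 6859 = -7097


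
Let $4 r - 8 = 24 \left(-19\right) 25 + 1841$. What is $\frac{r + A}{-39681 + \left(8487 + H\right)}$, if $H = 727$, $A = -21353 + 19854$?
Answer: $\frac{15547}{121868} \approx 0.12757$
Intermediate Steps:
$A = -1499$
$r = - \frac{9551}{4}$ ($r = 2 + \frac{24 \left(-19\right) 25 + 1841}{4} = 2 + \frac{\left(-456\right) 25 + 1841}{4} = 2 + \frac{-11400 + 1841}{4} = 2 + \frac{1}{4} \left(-9559\right) = 2 - \frac{9559}{4} = - \frac{9551}{4} \approx -2387.8$)
$\frac{r + A}{-39681 + \left(8487 + H\right)} = \frac{- \frac{9551}{4} - 1499}{-39681 + \left(8487 + 727\right)} = - \frac{15547}{4 \left(-39681 + 9214\right)} = - \frac{15547}{4 \left(-30467\right)} = \left(- \frac{15547}{4}\right) \left(- \frac{1}{30467}\right) = \frac{15547}{121868}$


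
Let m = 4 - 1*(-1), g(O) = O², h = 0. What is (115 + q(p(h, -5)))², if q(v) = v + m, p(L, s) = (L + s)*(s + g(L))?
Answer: 21025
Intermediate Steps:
m = 5 (m = 4 + 1 = 5)
p(L, s) = (L + s)*(s + L²)
q(v) = 5 + v (q(v) = v + 5 = 5 + v)
(115 + q(p(h, -5)))² = (115 + (5 + (0³ + (-5)² + 0*(-5) - 5*0²)))² = (115 + (5 + (0 + 25 + 0 - 5*0)))² = (115 + (5 + (0 + 25 + 0 + 0)))² = (115 + (5 + 25))² = (115 + 30)² = 145² = 21025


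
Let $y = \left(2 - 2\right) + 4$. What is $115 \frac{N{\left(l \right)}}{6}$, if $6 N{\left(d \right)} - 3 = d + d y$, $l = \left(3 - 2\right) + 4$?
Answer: $\frac{805}{9} \approx 89.444$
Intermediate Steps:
$y = 4$ ($y = 0 + 4 = 4$)
$l = 5$ ($l = 1 + 4 = 5$)
$N{\left(d \right)} = \frac{1}{2} + \frac{5 d}{6}$ ($N{\left(d \right)} = \frac{1}{2} + \frac{d + d 4}{6} = \frac{1}{2} + \frac{d + 4 d}{6} = \frac{1}{2} + \frac{5 d}{6}$)
$115 \frac{N{\left(l \right)}}{6} = 115 \frac{\frac{1}{2} + \frac{5}{6} \cdot 5}{6} = 115 \left(\frac{1}{2} + \frac{25}{6}\right) \frac{1}{6} = 115 \cdot \frac{14}{3} \cdot \frac{1}{6} = 115 \cdot \frac{7}{9} = \frac{805}{9}$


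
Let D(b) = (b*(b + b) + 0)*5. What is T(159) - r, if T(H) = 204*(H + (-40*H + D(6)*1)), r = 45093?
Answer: -1236657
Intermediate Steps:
D(b) = 10*b² (D(b) = (b*(2*b) + 0)*5 = (2*b² + 0)*5 = (2*b²)*5 = 10*b²)
T(H) = 73440 - 7956*H (T(H) = 204*(H + (-40*H + (10*6²)*1)) = 204*(H + (-40*H + (10*36)*1)) = 204*(H + (-40*H + 360*1)) = 204*(H + (-40*H + 360)) = 204*(H + (360 - 40*H)) = 204*(360 - 39*H) = 73440 - 7956*H)
T(159) - r = (73440 - 7956*159) - 1*45093 = (73440 - 1265004) - 45093 = -1191564 - 45093 = -1236657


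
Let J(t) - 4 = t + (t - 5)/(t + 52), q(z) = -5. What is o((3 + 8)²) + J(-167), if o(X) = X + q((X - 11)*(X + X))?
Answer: -5233/115 ≈ -45.504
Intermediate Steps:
o(X) = -5 + X (o(X) = X - 5 = -5 + X)
J(t) = 4 + t + (-5 + t)/(52 + t) (J(t) = 4 + (t + (t - 5)/(t + 52)) = 4 + (t + (-5 + t)/(52 + t)) = 4 + t + (-5 + t)/(52 + t))
o((3 + 8)²) + J(-167) = (-5 + (3 + 8)²) + (203 + (-167)² + 57*(-167))/(52 - 167) = (-5 + 11²) + (203 + 27889 - 9519)/(-115) = (-5 + 121) - 1/115*18573 = 116 - 18573/115 = -5233/115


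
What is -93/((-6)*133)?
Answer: 31/266 ≈ 0.11654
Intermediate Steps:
-93/((-6)*133) = -(-31)/(2*133) = -93*(-1/798) = 31/266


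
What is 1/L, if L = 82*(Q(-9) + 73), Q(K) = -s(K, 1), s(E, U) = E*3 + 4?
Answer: 1/7872 ≈ 0.00012703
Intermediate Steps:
s(E, U) = 4 + 3*E (s(E, U) = 3*E + 4 = 4 + 3*E)
Q(K) = -4 - 3*K (Q(K) = -(4 + 3*K) = -4 - 3*K)
L = 7872 (L = 82*((-4 - 3*(-9)) + 73) = 82*((-4 + 27) + 73) = 82*(23 + 73) = 82*96 = 7872)
1/L = 1/7872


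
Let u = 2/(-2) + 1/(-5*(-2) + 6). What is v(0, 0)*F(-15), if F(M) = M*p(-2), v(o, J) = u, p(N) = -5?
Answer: -1125/16 ≈ -70.313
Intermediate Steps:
u = -15/16 (u = 2*(-1/2) + 1/(10 + 6) = -1 + 1/16 = -15/16 ≈ -0.93750)
v(o, J) = -15/16
F(M) = -5*M (F(M) = M*(-5) = -5*M)
v(0, 0)*F(-15) = -(-75)*(-15)/16 = -15/16*75 = -1125/16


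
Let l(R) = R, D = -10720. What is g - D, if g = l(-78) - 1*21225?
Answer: -10583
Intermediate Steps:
g = -21303 (g = -78 - 1*21225 = -78 - 21225 = -21303)
g - D = -21303 - 1*(-10720) = -21303 + 10720 = -10583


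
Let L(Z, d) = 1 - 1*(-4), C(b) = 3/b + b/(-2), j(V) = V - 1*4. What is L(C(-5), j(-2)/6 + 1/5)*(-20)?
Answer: -100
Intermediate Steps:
j(V) = -4 + V (j(V) = V - 4 = -4 + V)
C(b) = 3/b - b/2 (C(b) = 3/b + b*(-½) = 3/b - b/2)
L(Z, d) = 5 (L(Z, d) = 1 + 4 = 5)
L(C(-5), j(-2)/6 + 1/5)*(-20) = 5*(-20) = -100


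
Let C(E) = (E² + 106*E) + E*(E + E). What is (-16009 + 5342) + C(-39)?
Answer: -10238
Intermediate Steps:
C(E) = 3*E² + 106*E (C(E) = (E² + 106*E) + E*(2*E) = (E² + 106*E) + 2*E² = 3*E² + 106*E)
(-16009 + 5342) + C(-39) = (-16009 + 5342) - 39*(106 + 3*(-39)) = -10667 - 39*(106 - 117) = -10667 - 39*(-11) = -10667 + 429 = -10238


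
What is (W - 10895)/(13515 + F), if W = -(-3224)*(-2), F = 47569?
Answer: -17343/61084 ≈ -0.28392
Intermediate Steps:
W = -6448 (W = -52*124 = -6448)
(W - 10895)/(13515 + F) = (-6448 - 10895)/(13515 + 47569) = -17343/61084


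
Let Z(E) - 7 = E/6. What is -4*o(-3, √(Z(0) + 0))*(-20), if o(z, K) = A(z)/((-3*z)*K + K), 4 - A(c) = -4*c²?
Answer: 320*√7/7 ≈ 120.95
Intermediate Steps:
Z(E) = 7 + E/6
A(c) = 4 + 4*c² (A(c) = 4 - (-4)*c² = 4 + 4*c²)
o(z, K) = (4 + 4*z²)/(K - 3*K*z) (o(z, K) = (4 + 4*z²)/((-3*z)*K + K) = (4 + 4*z²)/(-3*K*z + K) = (4 + 4*z²)/(K - 3*K*z))
-4*o(-3, √(Z(0) + 0))*(-20) = -16*(-1 - 1*(-3)²)/((√((7 + (⅙)*0) + 0))*(-1 + 3*(-3)))*(-20) = -16*(-1 - 1*9)/((√((7 + 0) + 0))*(-1 - 9))*(-20) = -16*(-1 - 9)/((√(7 + 0))*(-10))*(-20) = -16*(-1)*(-10)/((√7)*10)*(-20) = -16*√7/7*(-1)*(-10)/10*(-20) = -16*√7/7*(-20) = 320*√7/7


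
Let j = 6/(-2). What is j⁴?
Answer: 81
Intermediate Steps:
j = -3 (j = 6*(-½) = -3)
j⁴ = (-3)⁴ = 81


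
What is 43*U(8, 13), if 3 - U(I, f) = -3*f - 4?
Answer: 1978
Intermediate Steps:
U(I, f) = 7 + 3*f (U(I, f) = 3 - (-3*f - 4) = 3 - (-4 - 3*f) = 3 + (4 + 3*f) = 7 + 3*f)
43*U(8, 13) = 43*(7 + 3*13) = 43*(7 + 39) = 43*46 = 1978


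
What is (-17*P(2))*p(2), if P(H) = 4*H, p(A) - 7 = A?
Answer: -1224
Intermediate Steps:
p(A) = 7 + A
(-17*P(2))*p(2) = (-68*2)*(7 + 2) = -17*8*9 = -136*9 = -1224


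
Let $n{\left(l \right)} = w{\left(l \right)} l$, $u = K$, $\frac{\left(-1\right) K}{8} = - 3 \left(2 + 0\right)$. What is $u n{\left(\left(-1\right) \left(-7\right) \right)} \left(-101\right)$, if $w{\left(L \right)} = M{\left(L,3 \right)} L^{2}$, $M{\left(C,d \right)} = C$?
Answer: $-11640048$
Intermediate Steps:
$K = 48$ ($K = - 8 \left(- 3 \left(2 + 0\right)\right) = - 8 \left(\left(-3\right) 2\right) = \left(-8\right) \left(-6\right) = 48$)
$w{\left(L \right)} = L^{3}$ ($w{\left(L \right)} = L L^{2} = L^{3}$)
$u = 48$
$n{\left(l \right)} = l^{4}$ ($n{\left(l \right)} = l^{3} l = l^{4}$)
$u n{\left(\left(-1\right) \left(-7\right) \right)} \left(-101\right) = 48 \left(\left(-1\right) \left(-7\right)\right)^{4} \left(-101\right) = 48 \cdot 7^{4} \left(-101\right) = 48 \cdot 2401 \left(-101\right) = 115248 \left(-101\right) = -11640048$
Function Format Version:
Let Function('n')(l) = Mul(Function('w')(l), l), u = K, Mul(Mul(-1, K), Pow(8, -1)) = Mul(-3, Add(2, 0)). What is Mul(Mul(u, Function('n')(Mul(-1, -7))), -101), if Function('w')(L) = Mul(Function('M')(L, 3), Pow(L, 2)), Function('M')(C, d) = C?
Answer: -11640048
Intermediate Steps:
K = 48 (K = Mul(-8, Mul(-3, Add(2, 0))) = Mul(-8, Mul(-3, 2)) = Mul(-8, -6) = 48)
Function('w')(L) = Pow(L, 3) (Function('w')(L) = Mul(L, Pow(L, 2)) = Pow(L, 3))
u = 48
Function('n')(l) = Pow(l, 4) (Function('n')(l) = Mul(Pow(l, 3), l) = Pow(l, 4))
Mul(Mul(u, Function('n')(Mul(-1, -7))), -101) = Mul(Mul(48, Pow(Mul(-1, -7), 4)), -101) = Mul(Mul(48, Pow(7, 4)), -101) = Mul(Mul(48, 2401), -101) = Mul(115248, -101) = -11640048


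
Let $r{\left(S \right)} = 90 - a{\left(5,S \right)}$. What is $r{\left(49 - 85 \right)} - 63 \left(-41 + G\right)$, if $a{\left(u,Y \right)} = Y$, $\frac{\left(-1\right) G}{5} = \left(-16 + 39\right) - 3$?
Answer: $9009$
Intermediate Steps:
$G = -100$ ($G = - 5 \left(\left(-16 + 39\right) - 3\right) = - 5 \left(23 - 3\right) = \left(-5\right) 20 = -100$)
$r{\left(S \right)} = 90 - S$
$r{\left(49 - 85 \right)} - 63 \left(-41 + G\right) = \left(90 - \left(49 - 85\right)\right) - 63 \left(-41 - 100\right) = \left(90 - \left(49 - 85\right)\right) - -8883 = \left(90 - -36\right) + 8883 = \left(90 + 36\right) + 8883 = 126 + 8883 = 9009$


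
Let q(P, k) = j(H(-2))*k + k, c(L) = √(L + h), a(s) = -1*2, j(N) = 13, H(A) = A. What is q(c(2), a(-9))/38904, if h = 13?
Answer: -7/9726 ≈ -0.00071972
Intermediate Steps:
a(s) = -2
c(L) = √(13 + L) (c(L) = √(L + 13) = √(13 + L))
q(P, k) = 14*k (q(P, k) = 13*k + k = 14*k)
q(c(2), a(-9))/38904 = (14*(-2))/38904 = -28*1/38904 = -7/9726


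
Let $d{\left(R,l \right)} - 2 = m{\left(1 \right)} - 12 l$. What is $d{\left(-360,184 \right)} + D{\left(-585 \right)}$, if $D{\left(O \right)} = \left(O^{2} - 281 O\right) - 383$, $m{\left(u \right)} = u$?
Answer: $504022$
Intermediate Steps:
$d{\left(R,l \right)} = 3 - 12 l$ ($d{\left(R,l \right)} = 2 - \left(-1 + 12 l\right) = 3 - 12 l$)
$D{\left(O \right)} = -383 + O^{2} - 281 O$
$d{\left(-360,184 \right)} + D{\left(-585 \right)} = \left(3 - 2208\right) - \left(-164002 - 342225\right) = \left(3 - 2208\right) + \left(-383 + 342225 + 164385\right) = -2205 + 506227 = 504022$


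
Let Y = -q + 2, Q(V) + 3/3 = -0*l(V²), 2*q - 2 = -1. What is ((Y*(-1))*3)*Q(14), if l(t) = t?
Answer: 9/2 ≈ 4.5000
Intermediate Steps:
q = ½ (q = 1 + (½)*(-1) = 1 - ½ = ½ ≈ 0.50000)
Q(V) = -1 (Q(V) = -1 - 0*V² = -1 - 1*0 = -1 + 0 = -1)
Y = 3/2 (Y = -1*½ + 2 = -½ + 2 = 3/2 ≈ 1.5000)
((Y*(-1))*3)*Q(14) = (((3/2)*(-1))*3)*(-1) = -3/2*3*(-1) = -9/2*(-1) = 9/2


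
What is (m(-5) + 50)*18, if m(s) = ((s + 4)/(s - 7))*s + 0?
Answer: 1785/2 ≈ 892.50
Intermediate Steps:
m(s) = s*(4 + s)/(-7 + s) (m(s) = ((4 + s)/(-7 + s))*s + 0 = s*(4 + s)/(-7 + s) + 0 = s*(4 + s)/(-7 + s))
(m(-5) + 50)*18 = (-5*(4 - 5)/(-7 - 5) + 50)*18 = (-5*(-1)/(-12) + 50)*18 = (-5*(-1/12)*(-1) + 50)*18 = (-5/12 + 50)*18 = (595/12)*18 = 1785/2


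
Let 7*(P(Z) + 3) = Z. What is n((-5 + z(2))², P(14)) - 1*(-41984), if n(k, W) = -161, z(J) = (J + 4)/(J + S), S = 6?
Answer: 41823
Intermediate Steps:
z(J) = (4 + J)/(6 + J) (z(J) = (J + 4)/(J + 6) = (4 + J)/(6 + J))
P(Z) = -3 + Z/7
n((-5 + z(2))², P(14)) - 1*(-41984) = -161 - 1*(-41984) = -161 + 41984 = 41823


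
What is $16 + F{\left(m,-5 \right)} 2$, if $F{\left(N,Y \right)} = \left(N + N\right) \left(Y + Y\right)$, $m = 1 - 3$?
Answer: $96$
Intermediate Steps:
$m = -2$ ($m = 1 - 3 = -2$)
$F{\left(N,Y \right)} = 4 N Y$ ($F{\left(N,Y \right)} = 2 N 2 Y = 4 N Y$)
$16 + F{\left(m,-5 \right)} 2 = 16 + 4 \left(-2\right) \left(-5\right) 2 = 16 + 40 \cdot 2 = 16 + 80 = 96$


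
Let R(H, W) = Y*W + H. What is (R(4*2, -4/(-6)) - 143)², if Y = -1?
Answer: 165649/9 ≈ 18405.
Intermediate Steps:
R(H, W) = H - W (R(H, W) = -W + H = H - W)
(R(4*2, -4/(-6)) - 143)² = ((4*2 - (-4)/(-6)) - 143)² = ((8 - (-4)*(-1)/6) - 143)² = ((8 - 1*⅔) - 143)² = ((8 - ⅔) - 143)² = (22/3 - 143)² = (-407/3)² = 165649/9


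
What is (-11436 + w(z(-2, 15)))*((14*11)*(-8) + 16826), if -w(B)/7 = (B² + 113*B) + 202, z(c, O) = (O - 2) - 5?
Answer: -306047844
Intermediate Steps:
z(c, O) = -7 + O (z(c, O) = (-2 + O) - 5 = -7 + O)
w(B) = -1414 - 791*B - 7*B² (w(B) = -7*((B² + 113*B) + 202) = -7*(202 + B² + 113*B) = -1414 - 791*B - 7*B²)
(-11436 + w(z(-2, 15)))*((14*11)*(-8) + 16826) = (-11436 + (-1414 - 791*(-7 + 15) - 7*(-7 + 15)²))*((14*11)*(-8) + 16826) = (-11436 + (-1414 - 791*8 - 7*8²))*(154*(-8) + 16826) = (-11436 + (-1414 - 6328 - 7*64))*(-1232 + 16826) = (-11436 + (-1414 - 6328 - 448))*15594 = (-11436 - 8190)*15594 = -19626*15594 = -306047844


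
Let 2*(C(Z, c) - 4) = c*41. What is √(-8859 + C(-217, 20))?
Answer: I*√8445 ≈ 91.897*I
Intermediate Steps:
C(Z, c) = 4 + 41*c/2 (C(Z, c) = 4 + (c*41)/2 = 4 + (41*c)/2 = 4 + 41*c/2)
√(-8859 + C(-217, 20)) = √(-8859 + (4 + (41/2)*20)) = √(-8859 + (4 + 410)) = √(-8859 + 414) = √(-8445) = I*√8445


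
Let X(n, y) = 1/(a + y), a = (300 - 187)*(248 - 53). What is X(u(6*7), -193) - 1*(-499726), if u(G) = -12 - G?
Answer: 10915015293/21842 ≈ 4.9973e+5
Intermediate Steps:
a = 22035 (a = 113*195 = 22035)
X(n, y) = 1/(22035 + y)
X(u(6*7), -193) - 1*(-499726) = 1/(22035 - 193) - 1*(-499726) = 1/21842 + 499726 = 10915015293/21842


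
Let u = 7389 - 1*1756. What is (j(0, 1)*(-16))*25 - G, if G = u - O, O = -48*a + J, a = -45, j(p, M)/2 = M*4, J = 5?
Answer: -6668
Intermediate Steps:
u = 5633 (u = 7389 - 1756 = 5633)
j(p, M) = 8*M (j(p, M) = 2*(M*4) = 2*(4*M) = 8*M)
O = 2165 (O = -48*(-45) + 5 = 2160 + 5 = 2165)
G = 3468 (G = 5633 - 1*2165 = 5633 - 2165 = 3468)
(j(0, 1)*(-16))*25 - G = ((8*1)*(-16))*25 - 1*3468 = (8*(-16))*25 - 3468 = -128*25 - 3468 = -3200 - 3468 = -6668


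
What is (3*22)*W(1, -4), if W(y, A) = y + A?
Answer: -198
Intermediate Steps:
W(y, A) = A + y
(3*22)*W(1, -4) = (3*22)*(-4 + 1) = 66*(-3) = -198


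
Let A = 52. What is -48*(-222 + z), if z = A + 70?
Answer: 4800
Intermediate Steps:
z = 122 (z = 52 + 70 = 122)
-48*(-222 + z) = -48*(-222 + 122) = -48*(-100) = 4800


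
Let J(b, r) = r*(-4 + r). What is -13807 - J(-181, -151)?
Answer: -37212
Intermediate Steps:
-13807 - J(-181, -151) = -13807 - (-151)*(-4 - 151) = -13807 - (-151)*(-155) = -13807 - 1*23405 = -13807 - 23405 = -37212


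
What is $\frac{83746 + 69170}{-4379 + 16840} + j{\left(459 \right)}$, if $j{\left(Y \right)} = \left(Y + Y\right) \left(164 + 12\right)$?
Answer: $\frac{2013451764}{12461} \approx 1.6158 \cdot 10^{5}$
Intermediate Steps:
$j{\left(Y \right)} = 352 Y$ ($j{\left(Y \right)} = 2 Y 176 = 352 Y$)
$\frac{83746 + 69170}{-4379 + 16840} + j{\left(459 \right)} = \frac{83746 + 69170}{-4379 + 16840} + 352 \cdot 459 = \frac{152916}{12461} + 161568 = \frac{2013451764}{12461}$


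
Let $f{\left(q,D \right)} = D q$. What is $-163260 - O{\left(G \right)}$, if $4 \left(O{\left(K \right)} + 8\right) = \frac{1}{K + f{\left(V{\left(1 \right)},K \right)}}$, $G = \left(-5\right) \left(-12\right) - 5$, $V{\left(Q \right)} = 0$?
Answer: $- \frac{35915441}{220} \approx -1.6325 \cdot 10^{5}$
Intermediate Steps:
$G = 55$ ($G = 60 - 5 = 55$)
$O{\left(K \right)} = -8 + \frac{1}{4 K}$ ($O{\left(K \right)} = -8 + \frac{1}{4 \left(K + K 0\right)} = -8 + \frac{1}{4 \left(K + 0\right)} = -8 + \frac{1}{4 K}$)
$-163260 - O{\left(G \right)} = -163260 - \left(-8 + \frac{1}{4 \cdot 55}\right) = -163260 - \left(-8 + \frac{1}{4} \cdot \frac{1}{55}\right) = -163260 - \left(-8 + \frac{1}{220}\right) = -163260 - - \frac{1759}{220} = -163260 + \frac{1759}{220} = - \frac{35915441}{220}$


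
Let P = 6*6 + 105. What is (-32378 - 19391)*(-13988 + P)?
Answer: 716845343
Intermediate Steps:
P = 141 (P = 36 + 105 = 141)
(-32378 - 19391)*(-13988 + P) = (-32378 - 19391)*(-13988 + 141) = -51769*(-13847) = 716845343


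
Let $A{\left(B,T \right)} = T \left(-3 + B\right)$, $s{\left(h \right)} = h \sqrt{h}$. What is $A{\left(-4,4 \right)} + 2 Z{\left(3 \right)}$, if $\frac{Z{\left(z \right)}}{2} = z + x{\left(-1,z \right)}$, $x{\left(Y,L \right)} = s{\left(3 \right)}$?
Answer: $-16 + 12 \sqrt{3} \approx 4.7846$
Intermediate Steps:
$s{\left(h \right)} = h^{\frac{3}{2}}$
$x{\left(Y,L \right)} = 3 \sqrt{3}$ ($x{\left(Y,L \right)} = 3^{\frac{3}{2}} = 3 \sqrt{3}$)
$Z{\left(z \right)} = 2 z + 6 \sqrt{3}$ ($Z{\left(z \right)} = 2 \left(z + 3 \sqrt{3}\right) = 2 z + 6 \sqrt{3}$)
$A{\left(-4,4 \right)} + 2 Z{\left(3 \right)} = 4 \left(-3 - 4\right) + 2 \left(2 \cdot 3 + 6 \sqrt{3}\right) = 4 \left(-7\right) + 2 \left(6 + 6 \sqrt{3}\right) = -28 + \left(12 + 12 \sqrt{3}\right) = -16 + 12 \sqrt{3}$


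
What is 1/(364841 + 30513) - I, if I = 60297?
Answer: -23838660137/395354 ≈ -60297.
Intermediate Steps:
1/(364841 + 30513) - I = 1/(364841 + 30513) - 1*60297 = 1/395354 - 60297 = -23838660137/395354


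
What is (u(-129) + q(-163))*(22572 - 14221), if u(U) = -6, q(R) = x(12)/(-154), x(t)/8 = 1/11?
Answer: -6067598/121 ≈ -50145.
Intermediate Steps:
x(t) = 8/11
q(R) = -4/847 (q(R) = (8/11)/(-154) = (8/11)*(-1/154) = -4/847)
(u(-129) + q(-163))*(22572 - 14221) = (-6 - 4/847)*(22572 - 14221) = -5086/847*8351 = -6067598/121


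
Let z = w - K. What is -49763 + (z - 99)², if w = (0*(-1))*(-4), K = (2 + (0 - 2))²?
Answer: -39962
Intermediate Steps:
K = 0 (K = (2 - 2)² = 0² = 0)
w = 0 (w = 0*(-4) = 0)
z = 0 (z = 0 - 1*0 = 0 + 0 = 0)
-49763 + (z - 99)² = -49763 + (0 - 99)² = -49763 + (-99)² = -49763 + 9801 = -39962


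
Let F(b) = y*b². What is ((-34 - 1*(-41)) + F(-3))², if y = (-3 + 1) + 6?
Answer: 1849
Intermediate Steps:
y = 4 (y = -2 + 6 = 4)
F(b) = 4*b²
((-34 - 1*(-41)) + F(-3))² = ((-34 - 1*(-41)) + 4*(-3)²)² = ((-34 + 41) + 4*9)² = (7 + 36)² = 43² = 1849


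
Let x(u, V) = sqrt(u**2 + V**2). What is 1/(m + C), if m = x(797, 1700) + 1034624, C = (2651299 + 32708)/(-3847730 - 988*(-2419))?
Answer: 2198632495507715630/2274746407660758738238349 - 2125058386564*sqrt(3525209)/2274746407660758738238349 ≈ 9.6478e-7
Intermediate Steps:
C = -2684007/1457758 (C = 2684007/(-3847730 + 2389972) = 2684007/(-1457758) = 2684007*(-1/1457758) = -2684007/1457758 ≈ -1.8412)
x(u, V) = sqrt(V**2 + u**2)
m = 1034624 + sqrt(3525209) (m = sqrt(1700**2 + 797**2) + 1034624 = sqrt(2890000 + 635209) + 1034624 = sqrt(3525209) + 1034624 = 1034624 + sqrt(3525209) ≈ 1.0365e+6)
1/(m + C) = 1/((1034624 + sqrt(3525209)) - 2684007/1457758) = 1/(1508228728985/1457758 + sqrt(3525209))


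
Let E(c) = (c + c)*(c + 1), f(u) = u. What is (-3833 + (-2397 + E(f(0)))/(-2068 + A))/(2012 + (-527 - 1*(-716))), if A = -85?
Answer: -8250052/4738753 ≈ -1.7410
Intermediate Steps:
E(c) = 2*c*(1 + c) (E(c) = (2*c)*(1 + c) = 2*c*(1 + c))
(-3833 + (-2397 + E(f(0)))/(-2068 + A))/(2012 + (-527 - 1*(-716))) = (-3833 + (-2397 + 2*0*(1 + 0))/(-2068 - 85))/(2012 + (-527 - 1*(-716))) = (-3833 + (-2397 + 2*0*1)/(-2153))/(2012 + (-527 + 716)) = (-3833 + (-2397 + 0)*(-1/2153))/(2012 + 189) = (-3833 - 2397*(-1/2153))/2201 = (-3833 + 2397/2153)*(1/2201) = -8250052/2153*1/2201 = -8250052/4738753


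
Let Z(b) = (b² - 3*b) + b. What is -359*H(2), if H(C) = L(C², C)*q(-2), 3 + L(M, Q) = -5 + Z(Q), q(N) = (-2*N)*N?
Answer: -22976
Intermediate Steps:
Z(b) = b² - 2*b
q(N) = -2*N²
L(M, Q) = -8 + Q*(-2 + Q) (L(M, Q) = -3 + (-5 + Q*(-2 + Q)) = -8 + Q*(-2 + Q))
H(C) = 64 - 8*C*(-2 + C) (H(C) = (-8 + C*(-2 + C))*(-2*(-2)²) = (-8 + C*(-2 + C))*(-2*4) = (-8 + C*(-2 + C))*(-8) = 64 - 8*C*(-2 + C))
-359*H(2) = -359*(64 - 8*2*(-2 + 2)) = -359*(64 - 8*2*0) = -359*(64 + 0) = -359*64 = -22976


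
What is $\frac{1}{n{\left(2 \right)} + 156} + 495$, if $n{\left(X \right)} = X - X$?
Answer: $\frac{77221}{156} \approx 495.01$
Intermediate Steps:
$n{\left(X \right)} = 0$
$\frac{1}{n{\left(2 \right)} + 156} + 495 = \frac{1}{0 + 156} + 495 = \frac{1}{156} + 495 = \frac{77221}{156}$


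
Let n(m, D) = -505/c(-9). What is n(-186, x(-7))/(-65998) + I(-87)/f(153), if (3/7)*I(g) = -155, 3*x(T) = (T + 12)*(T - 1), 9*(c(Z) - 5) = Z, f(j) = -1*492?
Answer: 71794175/97413048 ≈ 0.73701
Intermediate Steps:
f(j) = -492
c(Z) = 5 + Z/9
x(T) = (-1 + T)*(12 + T)/3 (x(T) = ((T + 12)*(T - 1))/3 = ((12 + T)*(-1 + T))/3 = ((-1 + T)*(12 + T))/3 = (-1 + T)*(12 + T)/3)
n(m, D) = -505/4 (n(m, D) = -505/(5 + (1/9)*(-9)) = -505/(5 - 1) = -505/4)
I(g) = -1085/3 (I(g) = (7/3)*(-155) = -1085/3)
n(-186, x(-7))/(-65998) + I(-87)/f(153) = -505/4/(-65998) - 1085/3/(-492) = -505/4*(-1/65998) - 1085/3*(-1/492) = 505/263992 + 1085/1476 = 71794175/97413048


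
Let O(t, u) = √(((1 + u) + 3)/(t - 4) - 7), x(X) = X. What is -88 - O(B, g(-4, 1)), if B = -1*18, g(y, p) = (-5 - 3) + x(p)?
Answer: -88 - I*√3322/22 ≈ -88.0 - 2.6199*I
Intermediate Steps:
g(y, p) = -8 + p (g(y, p) = (-5 - 3) + p = -8 + p)
B = -18
O(t, u) = √(-7 + (4 + u)/(-4 + t)) (O(t, u) = √((4 + u)/(-4 + t) - 7) = √(-7 + (4 + u)/(-4 + t)))
-88 - O(B, g(-4, 1)) = -88 - √((32 + (-8 + 1) - 7*(-18))/(-4 - 18)) = -88 - √((32 - 7 + 126)/(-22)) = -88 - √(-1/22*151) = -88 - √(-151/22) = -88 - I*√3322/22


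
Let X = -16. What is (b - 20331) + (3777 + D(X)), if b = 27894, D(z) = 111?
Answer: 11451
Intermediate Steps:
(b - 20331) + (3777 + D(X)) = (27894 - 20331) + (3777 + 111) = 7563 + 3888 = 11451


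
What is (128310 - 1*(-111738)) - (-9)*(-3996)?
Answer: 204084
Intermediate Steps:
(128310 - 1*(-111738)) - (-9)*(-3996) = (128310 + 111738) - 1*35964 = 240048 - 35964 = 204084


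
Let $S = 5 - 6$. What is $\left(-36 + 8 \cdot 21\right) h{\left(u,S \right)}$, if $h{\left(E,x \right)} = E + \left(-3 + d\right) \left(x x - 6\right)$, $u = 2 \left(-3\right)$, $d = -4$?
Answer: $3828$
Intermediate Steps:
$S = -1$
$u = -6$
$h{\left(E,x \right)} = 42 + E - 7 x^{2}$ ($h{\left(E,x \right)} = E + \left(-3 - 4\right) \left(x x - 6\right) = E - 7 \left(x^{2} - 6\right) = E - 7 \left(-6 + x^{2}\right) = E - \left(-42 + 7 x^{2}\right) = 42 + E - 7 x^{2}$)
$\left(-36 + 8 \cdot 21\right) h{\left(u,S \right)} = \left(-36 + 8 \cdot 21\right) \left(42 - 6 - 7 \left(-1\right)^{2}\right) = \left(-36 + 168\right) \left(42 - 6 - 7\right) = 132 \left(42 - 6 - 7\right) = 132 \cdot 29 = 3828$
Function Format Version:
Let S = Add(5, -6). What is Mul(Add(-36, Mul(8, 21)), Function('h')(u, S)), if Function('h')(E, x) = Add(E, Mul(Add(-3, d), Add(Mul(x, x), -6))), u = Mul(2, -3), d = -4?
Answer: 3828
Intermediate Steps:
S = -1
u = -6
Function('h')(E, x) = Add(42, E, Mul(-7, Pow(x, 2))) (Function('h')(E, x) = Add(E, Mul(Add(-3, -4), Add(Mul(x, x), -6))) = Add(E, Mul(-7, Add(Pow(x, 2), -6))) = Add(E, Mul(-7, Add(-6, Pow(x, 2)))) = Add(E, Add(42, Mul(-7, Pow(x, 2)))) = Add(42, E, Mul(-7, Pow(x, 2))))
Mul(Add(-36, Mul(8, 21)), Function('h')(u, S)) = Mul(Add(-36, Mul(8, 21)), Add(42, -6, Mul(-7, Pow(-1, 2)))) = Mul(Add(-36, 168), Add(42, -6, Mul(-7, 1))) = Mul(132, Add(42, -6, -7)) = Mul(132, 29) = 3828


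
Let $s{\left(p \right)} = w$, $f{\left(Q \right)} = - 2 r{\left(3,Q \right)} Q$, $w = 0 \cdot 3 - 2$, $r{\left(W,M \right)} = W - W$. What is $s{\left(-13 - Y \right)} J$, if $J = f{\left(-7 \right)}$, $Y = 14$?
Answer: $0$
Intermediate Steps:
$r{\left(W,M \right)} = 0$
$w = -2$ ($w = 0 - 2 = -2$)
$f{\left(Q \right)} = 0$ ($f{\left(Q \right)} = \left(-2\right) 0 Q = 0 Q = 0$)
$J = 0$
$s{\left(p \right)} = -2$
$s{\left(-13 - Y \right)} J = \left(-2\right) 0 = 0$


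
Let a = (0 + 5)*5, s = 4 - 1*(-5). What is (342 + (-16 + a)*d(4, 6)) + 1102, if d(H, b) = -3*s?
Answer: 1201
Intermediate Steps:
s = 9 (s = 4 + 5 = 9)
d(H, b) = -27 (d(H, b) = -3*9 = -27)
a = 25 (a = 5*5 = 25)
(342 + (-16 + a)*d(4, 6)) + 1102 = (342 + (-16 + 25)*(-27)) + 1102 = (342 + 9*(-27)) + 1102 = (342 - 243) + 1102 = 99 + 1102 = 1201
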